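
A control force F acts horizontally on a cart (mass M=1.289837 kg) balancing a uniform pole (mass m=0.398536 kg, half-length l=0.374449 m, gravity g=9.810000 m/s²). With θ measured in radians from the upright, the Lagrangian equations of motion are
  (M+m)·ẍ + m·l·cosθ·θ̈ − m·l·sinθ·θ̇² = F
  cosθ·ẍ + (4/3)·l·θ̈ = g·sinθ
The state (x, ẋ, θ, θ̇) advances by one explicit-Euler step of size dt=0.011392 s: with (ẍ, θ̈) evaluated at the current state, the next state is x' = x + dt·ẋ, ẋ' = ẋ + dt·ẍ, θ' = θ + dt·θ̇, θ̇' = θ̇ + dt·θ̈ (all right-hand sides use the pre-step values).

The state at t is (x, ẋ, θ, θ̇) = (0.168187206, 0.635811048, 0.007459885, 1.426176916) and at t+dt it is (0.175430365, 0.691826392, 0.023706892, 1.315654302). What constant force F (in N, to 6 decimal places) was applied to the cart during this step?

ẍ = (ẋ'−ẋ)/dt = (0.691826392−0.635811048)/0.011392 = 4.917077
θ̈ = (θ̇'−θ̇)/dt = (1.315654302−1.426176916)/0.011392 = -9.701774
sinθ=0.007460, cosθ=0.999972
F = (M+m)·ẍ + m·l·cosθ·θ̈ − m·l·sinθ·θ̇² = 8.301860 + -1.447769 − 0.002264 = 6.851827

F = 6.851827 N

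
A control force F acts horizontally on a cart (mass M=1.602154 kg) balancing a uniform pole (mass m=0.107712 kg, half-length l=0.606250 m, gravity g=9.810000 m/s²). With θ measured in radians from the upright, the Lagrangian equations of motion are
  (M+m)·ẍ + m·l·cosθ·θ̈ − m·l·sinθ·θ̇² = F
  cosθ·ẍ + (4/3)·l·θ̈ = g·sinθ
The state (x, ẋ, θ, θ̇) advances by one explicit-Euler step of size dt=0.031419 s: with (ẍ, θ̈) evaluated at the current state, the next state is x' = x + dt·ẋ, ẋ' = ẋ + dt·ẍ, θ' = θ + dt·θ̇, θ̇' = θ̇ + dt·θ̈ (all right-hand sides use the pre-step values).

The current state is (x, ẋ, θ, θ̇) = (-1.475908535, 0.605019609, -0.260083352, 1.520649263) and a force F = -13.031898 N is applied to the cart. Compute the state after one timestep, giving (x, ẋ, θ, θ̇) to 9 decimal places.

(-1.456899424, 0.357543214, -0.212306073, 1.718452697)

sinθ=-0.257161102, cosθ=0.966368547
temp = (F + m·l·θ̇²·sinθ)/(M+m) = (-13.031898 + -0.038831059)/1.709866 = -7.644300231
θ̈ = (g·sinθ − cosθ·temp)/(l·(4/3 − m·cos²θ/(M+m))) = 6.295662955
ẍ = temp − m·l·θ̈·cosθ/(M+m) = -7.876647740
Euler: x'=-1.475908535+0.031419·0.605019609=-1.456899424, ẋ'=0.605019609+0.031419·-7.876647740=0.357543214
       θ'=-0.260083352+0.031419·1.520649263=-0.212306073, θ̇'=1.520649263+0.031419·6.295662955=1.718452697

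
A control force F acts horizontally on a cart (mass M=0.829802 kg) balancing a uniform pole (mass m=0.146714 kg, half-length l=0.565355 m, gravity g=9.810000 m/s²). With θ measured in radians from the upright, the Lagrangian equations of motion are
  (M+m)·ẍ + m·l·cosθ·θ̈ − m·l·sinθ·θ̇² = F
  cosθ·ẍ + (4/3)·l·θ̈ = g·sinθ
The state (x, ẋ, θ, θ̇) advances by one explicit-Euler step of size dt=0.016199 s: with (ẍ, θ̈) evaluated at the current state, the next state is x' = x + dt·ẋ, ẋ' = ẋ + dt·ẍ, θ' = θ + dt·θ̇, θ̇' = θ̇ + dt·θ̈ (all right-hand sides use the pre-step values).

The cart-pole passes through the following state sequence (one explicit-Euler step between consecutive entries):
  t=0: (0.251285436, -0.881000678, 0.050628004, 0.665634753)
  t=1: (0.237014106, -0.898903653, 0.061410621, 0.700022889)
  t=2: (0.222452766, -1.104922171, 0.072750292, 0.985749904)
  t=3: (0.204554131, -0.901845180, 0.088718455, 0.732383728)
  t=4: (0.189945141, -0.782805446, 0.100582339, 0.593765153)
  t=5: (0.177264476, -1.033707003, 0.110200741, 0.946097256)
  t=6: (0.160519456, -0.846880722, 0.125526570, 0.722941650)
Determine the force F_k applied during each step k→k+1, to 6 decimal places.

F_0 = -0.905240 N
F_1 = -10.961522 N
F_2 = 10.942221 N
F_3 = 6.465077 N
F_4 = -13.332940 N
F_5 = 10.118471 N

step 0→1:
  ẍ = (ẋ'−ẋ)/dt = (-0.898903653−-0.881000678)/0.016199 = -1.105190
  θ̈ = (θ̇'−θ̇)/dt = (0.700022889−0.665634753)/0.016199 = 2.122855
  sinθ=0.050606, cosθ=0.998719
  F = (M+m)·ẍ + m·l·cosθ·θ̈ − m·l·sinθ·θ̇² = -1.079236 + 0.175856 − 0.001860 = -0.905240
step 1→2:
  ẍ = (ẋ'−ẋ)/dt = (-1.104922171−-0.898903653)/0.016199 = -12.717978
  θ̈ = (θ̇'−θ̇)/dt = (0.985749904−0.700022889)/0.016199 = 17.638559
  sinθ=0.061372, cosθ=0.998115
  F = (M+m)·ẍ + m·l·cosθ·θ̈ − m·l·sinθ·θ̇² = -12.419309 + 1.460281 − 0.002495 = -10.961522
step 2→3:
  ẍ = (ẋ'−ẋ)/dt = (-0.901845180−-1.104922171)/0.016199 = 12.536391
  θ̈ = (θ̇'−θ̇)/dt = (0.732383728−0.985749904)/0.016199 = -15.640853
  sinθ=0.072686, cosθ=0.997355
  F = (M+m)·ẍ + m·l·cosθ·θ̈ − m·l·sinθ·θ̇² = 12.241986 + -1.293907 − 0.005858 = 10.942221
step 3→4:
  ẍ = (ẋ'−ẋ)/dt = (-0.782805446−-0.901845180)/0.016199 = 7.348585
  θ̈ = (θ̇'−θ̇)/dt = (0.593765153−0.732383728)/0.016199 = -8.557230
  sinθ=0.088602, cosθ=0.996067
  F = (M+m)·ẍ + m·l·cosθ·θ̈ − m·l·sinθ·θ̇² = 7.176011 + -0.706992 − 0.003942 = 6.465077
step 4→5:
  ẍ = (ẋ'−ẋ)/dt = (-1.033707003−-0.782805446)/0.016199 = -15.488707
  θ̈ = (θ̇'−θ̇)/dt = (0.946097256−0.593765153)/0.016199 = 21.750238
  sinθ=0.100413, cosθ=0.994946
  F = (M+m)·ẍ + m·l·cosθ·θ̈ − m·l·sinθ·θ̇² = -15.124970 + 1.794966 − 0.002936 = -13.332940
step 5→6:
  ẍ = (ẋ'−ẋ)/dt = (-0.846880722−-1.033707003)/0.016199 = 11.533198
  θ̈ = (θ̇'−θ̇)/dt = (0.722941650−0.946097256)/0.016199 = -13.775888
  sinθ=0.109978, cosθ=0.993934
  F = (M+m)·ẍ + m·l·cosθ·θ̈ − m·l·sinθ·θ̇² = 11.262353 + -1.135717 − 0.008165 = 10.118471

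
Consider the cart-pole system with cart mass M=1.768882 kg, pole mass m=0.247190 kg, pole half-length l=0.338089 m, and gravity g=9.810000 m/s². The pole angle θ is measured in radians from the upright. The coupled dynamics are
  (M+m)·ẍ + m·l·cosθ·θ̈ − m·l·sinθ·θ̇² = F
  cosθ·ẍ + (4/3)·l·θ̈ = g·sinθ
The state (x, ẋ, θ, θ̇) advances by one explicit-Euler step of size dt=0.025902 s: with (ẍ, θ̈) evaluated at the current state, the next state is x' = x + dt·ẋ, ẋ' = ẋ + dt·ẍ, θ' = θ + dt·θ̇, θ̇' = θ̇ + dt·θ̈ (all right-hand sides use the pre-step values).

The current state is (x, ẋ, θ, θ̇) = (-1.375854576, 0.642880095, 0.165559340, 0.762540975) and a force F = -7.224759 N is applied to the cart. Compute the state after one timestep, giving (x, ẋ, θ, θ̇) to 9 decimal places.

(-1.359202696, 0.536880135, 0.185310676, 1.087367498)

sinθ=0.164804049, cosθ=0.986326328
temp = (F + m·l·θ̇²·sinθ)/(M+m) = (-7.224759 + 0.008008592)/2.016072 = -3.579609462
θ̈ = (g·sinθ − cosθ·temp)/(l·(4/3 − m·cos²θ/(M+m))) = 12.540596196
ẍ = temp − m·l·θ̈·cosθ/(M+m) = -4.092346524
Euler: x'=-1.375854576+0.025902·0.642880095=-1.359202696, ẋ'=0.642880095+0.025902·-4.092346524=0.536880135
       θ'=0.165559340+0.025902·0.762540975=0.185310676, θ̇'=0.762540975+0.025902·12.540596196=1.087367498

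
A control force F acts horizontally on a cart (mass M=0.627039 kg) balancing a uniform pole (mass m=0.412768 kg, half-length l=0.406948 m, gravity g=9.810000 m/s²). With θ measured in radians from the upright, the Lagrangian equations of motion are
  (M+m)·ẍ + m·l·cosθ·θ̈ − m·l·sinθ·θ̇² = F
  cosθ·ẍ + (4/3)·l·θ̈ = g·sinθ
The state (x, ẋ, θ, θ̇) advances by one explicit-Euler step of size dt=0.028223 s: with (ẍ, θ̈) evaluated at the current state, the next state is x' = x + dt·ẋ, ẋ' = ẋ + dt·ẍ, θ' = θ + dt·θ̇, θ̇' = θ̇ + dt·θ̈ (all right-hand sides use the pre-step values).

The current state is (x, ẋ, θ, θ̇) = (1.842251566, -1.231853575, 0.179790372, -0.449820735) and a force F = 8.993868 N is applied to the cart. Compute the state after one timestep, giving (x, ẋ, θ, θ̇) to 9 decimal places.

sinθ=0.178823328, cosθ=0.983881201
temp = (F + m·l·θ̇²·sinθ)/(M+m) = (8.993868 + 0.006077823)/1.039807 = 8.655400303
θ̈ = (g·sinθ − cosθ·temp)/(l·(4/3 − m·cos²θ/(M+m))) = -17.507255641
ẍ = temp − m·l·θ̈·cosθ/(M+m) = 11.438014128
Euler: x'=1.842251566+0.028223·-1.231853575=1.807484963, ẋ'=-1.231853575+0.028223·11.438014128=-0.909038502
       θ'=0.179790372+0.028223·-0.449820735=0.167095081, θ̇'=-0.449820735+0.028223·-17.507255641=-0.943928011

(1.807484963, -0.909038502, 0.167095081, -0.943928011)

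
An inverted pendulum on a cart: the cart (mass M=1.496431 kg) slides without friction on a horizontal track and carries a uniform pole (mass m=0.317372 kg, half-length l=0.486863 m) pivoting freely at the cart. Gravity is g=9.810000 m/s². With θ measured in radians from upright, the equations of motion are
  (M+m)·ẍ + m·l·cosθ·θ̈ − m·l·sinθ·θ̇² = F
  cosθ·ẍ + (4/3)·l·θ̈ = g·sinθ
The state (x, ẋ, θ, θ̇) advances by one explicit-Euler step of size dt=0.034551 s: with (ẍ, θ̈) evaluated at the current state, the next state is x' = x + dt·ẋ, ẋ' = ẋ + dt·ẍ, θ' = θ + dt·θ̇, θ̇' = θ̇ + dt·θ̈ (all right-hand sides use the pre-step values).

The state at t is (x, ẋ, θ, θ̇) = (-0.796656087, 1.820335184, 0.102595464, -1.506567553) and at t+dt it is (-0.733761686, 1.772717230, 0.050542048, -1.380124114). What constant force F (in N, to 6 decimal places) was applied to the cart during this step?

ẍ = (ẋ'−ẋ)/dt = (1.772717230−1.820335184)/0.034551 = -1.378193
θ̈ = (θ̇'−θ̇)/dt = (-1.380124114−-1.506567553)/0.034551 = 3.659617
sinθ=0.102416, cosθ=0.994742
F = (M+m)·ẍ + m·l·cosθ·θ̈ − m·l·sinθ·θ̇² = -2.499771 + 0.562499 − 0.035919 = -1.973191

F = -1.973191 N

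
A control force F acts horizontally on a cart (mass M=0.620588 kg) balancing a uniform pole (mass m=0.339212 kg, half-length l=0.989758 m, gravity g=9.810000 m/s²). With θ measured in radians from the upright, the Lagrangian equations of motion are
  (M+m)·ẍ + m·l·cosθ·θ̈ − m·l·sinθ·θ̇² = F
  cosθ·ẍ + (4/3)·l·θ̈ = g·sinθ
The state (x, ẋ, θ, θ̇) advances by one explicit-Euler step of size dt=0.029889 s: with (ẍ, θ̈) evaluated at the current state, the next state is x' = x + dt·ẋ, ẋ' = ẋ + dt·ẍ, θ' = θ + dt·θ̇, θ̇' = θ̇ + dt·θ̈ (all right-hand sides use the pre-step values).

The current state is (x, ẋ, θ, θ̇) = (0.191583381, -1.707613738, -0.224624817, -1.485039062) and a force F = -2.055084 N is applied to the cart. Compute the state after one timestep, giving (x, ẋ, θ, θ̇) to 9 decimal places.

sinθ=-0.222740620, cosθ=0.974877744
temp = (F + m·l·θ̇²·sinθ)/(M+m) = (-2.055084 + -0.164920790)/0.959800 = -2.312986862
θ̈ = (g·sinθ − cosθ·temp)/(l·(4/3 − m·cos²θ/(M+m))) = 0.070696559
ẍ = temp − m·l·θ̈·cosθ/(M+m) = -2.337095236
Euler: x'=0.191583381+0.029889·-1.707613738=0.140544514, ẋ'=-1.707613738+0.029889·-2.337095236=-1.777467178
       θ'=-0.224624817+0.029889·-1.485039062=-0.269011150, θ̇'=-1.485039062+0.029889·0.070696559=-1.482926013

(0.140544514, -1.777467178, -0.269011150, -1.482926013)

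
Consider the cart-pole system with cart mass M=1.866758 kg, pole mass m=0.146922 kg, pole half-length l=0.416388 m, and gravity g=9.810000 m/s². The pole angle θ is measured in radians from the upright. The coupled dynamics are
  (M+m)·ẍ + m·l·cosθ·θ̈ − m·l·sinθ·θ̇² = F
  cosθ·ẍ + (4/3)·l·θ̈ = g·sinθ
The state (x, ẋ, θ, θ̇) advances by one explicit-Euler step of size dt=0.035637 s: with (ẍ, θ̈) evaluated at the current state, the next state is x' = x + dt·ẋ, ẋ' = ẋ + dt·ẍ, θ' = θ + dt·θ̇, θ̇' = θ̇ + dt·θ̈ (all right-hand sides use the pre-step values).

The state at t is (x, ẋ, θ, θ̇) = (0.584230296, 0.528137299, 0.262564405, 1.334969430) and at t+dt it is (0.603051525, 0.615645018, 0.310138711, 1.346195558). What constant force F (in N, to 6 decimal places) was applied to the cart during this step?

ẍ = (ẋ'−ẋ)/dt = (0.615645018−0.528137299)/0.035637 = 2.455530
θ̈ = (θ̇'−θ̇)/dt = (1.346195558−1.334969430)/0.035637 = 0.315013
sinθ=0.259558, cosθ=0.965728
F = (M+m)·ẍ + m·l·cosθ·θ̈ − m·l·sinθ·θ̇² = 4.944651 + 0.018611 − 0.028298 = 4.934964

F = 4.934964 N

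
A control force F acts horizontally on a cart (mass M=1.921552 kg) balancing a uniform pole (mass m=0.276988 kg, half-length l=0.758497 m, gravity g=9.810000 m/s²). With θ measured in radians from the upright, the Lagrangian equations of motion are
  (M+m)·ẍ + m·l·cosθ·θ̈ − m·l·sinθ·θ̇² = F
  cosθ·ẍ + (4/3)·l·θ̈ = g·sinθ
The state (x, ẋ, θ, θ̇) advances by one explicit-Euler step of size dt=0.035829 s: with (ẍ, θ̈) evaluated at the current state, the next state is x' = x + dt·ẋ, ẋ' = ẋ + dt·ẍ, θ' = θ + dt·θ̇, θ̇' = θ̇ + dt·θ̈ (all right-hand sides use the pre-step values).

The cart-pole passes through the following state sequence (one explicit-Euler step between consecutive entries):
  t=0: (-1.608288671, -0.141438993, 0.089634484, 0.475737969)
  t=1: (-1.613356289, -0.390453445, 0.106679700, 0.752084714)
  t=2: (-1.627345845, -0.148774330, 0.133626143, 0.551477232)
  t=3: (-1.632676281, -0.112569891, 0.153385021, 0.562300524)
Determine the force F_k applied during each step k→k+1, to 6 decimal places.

F_0 = -13.670347 N
F_1 = 13.647629 N
F_2 = 2.275965 N

step 0→1:
  ẍ = (ẋ'−ẋ)/dt = (-0.390453445−-0.141438993)/0.035829 = -6.950081
  θ̈ = (θ̇'−θ̇)/dt = (0.752084714−0.475737969)/0.035829 = 7.712935
  sinθ=0.089515, cosθ=0.995986
  F = (M+m)·ẍ + m·l·cosθ·θ̈ − m·l·sinθ·θ̇² = -15.280031 + 1.613940 − 0.004256 = -13.670347
step 1→2:
  ẍ = (ẋ'−ẋ)/dt = (-0.148774330−-0.390453445)/0.035829 = 6.745349
  θ̈ = (θ̇'−θ̇)/dt = (0.551477232−0.752084714)/0.035829 = -5.599025
  sinθ=0.106477, cosθ=0.994315
  F = (M+m)·ẍ + m·l·cosθ·θ̈ − m·l·sinθ·θ̇² = 14.829920 + -1.169638 − 0.012653 = 13.647629
step 2→3:
  ẍ = (ẋ'−ẋ)/dt = (-0.112569891−-0.148774330)/0.035829 = 1.010479
  θ̈ = (θ̇'−θ̇)/dt = (0.562300524−0.551477232)/0.035829 = 0.302082
  sinθ=0.133229, cosθ=0.991085
  F = (M+m)·ẍ + m·l·cosθ·θ̈ − m·l·sinθ·θ̇² = 2.221578 + 0.062900 − 0.008513 = 2.275965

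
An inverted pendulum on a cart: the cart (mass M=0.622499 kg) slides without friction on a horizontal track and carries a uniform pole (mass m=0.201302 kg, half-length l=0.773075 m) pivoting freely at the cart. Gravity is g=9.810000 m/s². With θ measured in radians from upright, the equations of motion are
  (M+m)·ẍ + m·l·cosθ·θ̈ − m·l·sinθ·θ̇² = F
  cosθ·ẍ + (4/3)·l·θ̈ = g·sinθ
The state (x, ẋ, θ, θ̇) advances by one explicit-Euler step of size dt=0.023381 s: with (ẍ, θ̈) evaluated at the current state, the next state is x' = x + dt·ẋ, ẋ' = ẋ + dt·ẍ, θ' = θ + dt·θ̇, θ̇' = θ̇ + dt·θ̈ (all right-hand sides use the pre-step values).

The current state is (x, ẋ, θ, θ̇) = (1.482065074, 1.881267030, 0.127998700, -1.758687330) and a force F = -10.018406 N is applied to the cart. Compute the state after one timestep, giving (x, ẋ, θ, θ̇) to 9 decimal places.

(1.526050978, 1.530025478, 0.086878832, -1.392312638)

sinθ=0.127649472, cosθ=0.991819345
temp = (F + m·l·θ̇²·sinθ)/(M+m) = (-10.018406 + 0.061442094)/0.823801 = -12.086613036
θ̈ = (g·sinθ − cosθ·temp)/(l·(4/3 − m·cos²θ/(M+m))) = 15.669761426
ẍ = temp − m·l·θ̈·cosθ/(M+m) = -15.022520500
Euler: x'=1.482065074+0.023381·1.881267030=1.526050978, ẋ'=1.881267030+0.023381·-15.022520500=1.530025478
       θ'=0.127998700+0.023381·-1.758687330=0.086878832, θ̇'=-1.758687330+0.023381·15.669761426=-1.392312638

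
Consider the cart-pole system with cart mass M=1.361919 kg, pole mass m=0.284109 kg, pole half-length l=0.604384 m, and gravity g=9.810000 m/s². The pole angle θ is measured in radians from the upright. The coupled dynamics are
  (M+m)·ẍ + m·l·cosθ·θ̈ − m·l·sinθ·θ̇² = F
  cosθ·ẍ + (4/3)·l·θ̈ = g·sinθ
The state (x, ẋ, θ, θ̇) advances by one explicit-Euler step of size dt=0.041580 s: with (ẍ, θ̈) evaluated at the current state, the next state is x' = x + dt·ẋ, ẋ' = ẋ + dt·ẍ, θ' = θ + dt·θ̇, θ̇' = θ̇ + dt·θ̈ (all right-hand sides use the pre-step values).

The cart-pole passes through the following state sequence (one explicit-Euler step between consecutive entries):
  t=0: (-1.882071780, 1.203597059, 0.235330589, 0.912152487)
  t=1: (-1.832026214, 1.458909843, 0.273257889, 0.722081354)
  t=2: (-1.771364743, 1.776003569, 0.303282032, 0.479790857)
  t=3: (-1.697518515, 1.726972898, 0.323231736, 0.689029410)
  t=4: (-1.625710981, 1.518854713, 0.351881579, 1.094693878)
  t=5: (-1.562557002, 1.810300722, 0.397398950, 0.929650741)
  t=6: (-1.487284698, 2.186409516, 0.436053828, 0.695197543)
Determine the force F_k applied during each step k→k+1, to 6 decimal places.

step 0→1:
  ẍ = (ẋ'−ẋ)/dt = (1.458909843−1.203597059)/0.041580 = 6.140279
  θ̈ = (θ̇'−θ̇)/dt = (0.722081354−0.912152487)/0.041580 = -4.571215
  sinθ=0.233164, cosθ=0.972437
  F = (M+m)·ẍ + m·l·cosθ·θ̈ − m·l·sinθ·θ̇² = 10.107071 + -0.763293 − 0.033312 = 9.310466
step 1→2:
  ẍ = (ẋ'−ẋ)/dt = (1.776003569−1.458909843)/0.041580 = 7.626112
  θ̈ = (θ̇'−θ̇)/dt = (0.479790857−0.722081354)/0.041580 = -5.827092
  sinθ=0.269870, cosθ=0.962897
  F = (M+m)·ẍ + m·l·cosθ·θ̈ − m·l·sinθ·θ̇² = 12.552793 + -0.963451 − 0.024162 = 11.565181
step 2→3:
  ẍ = (ẋ'−ẋ)/dt = (1.726972898−1.776003569)/0.041580 = -1.179189
  θ̈ = (θ̇'−θ̇)/dt = (0.689029410−0.479790857)/0.041580 = 5.032192
  sinθ=0.298654, cosθ=0.954361
  F = (M+m)·ẍ + m·l·cosθ·θ̈ − m·l·sinθ·θ̇² = -1.940978 + 0.824647 − 0.011805 = -1.128136
step 3→4:
  ẍ = (ẋ'−ẋ)/dt = (1.518854713−1.726972898)/0.041580 = -5.005247
  θ̈ = (θ̇'−θ̇)/dt = (1.094693878−0.689029410)/0.041580 = 9.756240
  sinθ=0.317633, cosθ=0.948214
  F = (M+m)·ẍ + m·l·cosθ·θ̈ − m·l·sinθ·θ̇² = -8.238777 + 1.588498 − 0.025894 = -6.676173
step 4→5:
  ẍ = (ẋ'−ẋ)/dt = (1.810300722−1.518854713)/0.041580 = 7.009284
  θ̈ = (θ̇'−θ̇)/dt = (0.929650741−1.094693878)/0.041580 = -3.969291
  sinθ=0.344665, cosθ=0.938726
  F = (M+m)·ẍ + m·l·cosθ·θ̈ − m·l·sinθ·θ̇² = 11.537477 + -0.639808 − 0.070922 = 10.826747
step 5→6:
  ẍ = (ẋ'−ẋ)/dt = (2.186409516−1.810300722)/0.041580 = 9.045426
  θ̈ = (θ̇'−θ̇)/dt = (0.695197543−0.929650741)/0.041580 = -5.638605
  sinθ=0.387021, cosθ=0.922071
  F = (M+m)·ẍ + m·l·cosθ·θ̈ − m·l·sinθ·θ̇² = 14.889024 + -0.892758 − 0.057434 = 13.938831

F_0 = 9.310466 N
F_1 = 11.565181 N
F_2 = -1.128136 N
F_3 = -6.676173 N
F_4 = 10.826747 N
F_5 = 13.938831 N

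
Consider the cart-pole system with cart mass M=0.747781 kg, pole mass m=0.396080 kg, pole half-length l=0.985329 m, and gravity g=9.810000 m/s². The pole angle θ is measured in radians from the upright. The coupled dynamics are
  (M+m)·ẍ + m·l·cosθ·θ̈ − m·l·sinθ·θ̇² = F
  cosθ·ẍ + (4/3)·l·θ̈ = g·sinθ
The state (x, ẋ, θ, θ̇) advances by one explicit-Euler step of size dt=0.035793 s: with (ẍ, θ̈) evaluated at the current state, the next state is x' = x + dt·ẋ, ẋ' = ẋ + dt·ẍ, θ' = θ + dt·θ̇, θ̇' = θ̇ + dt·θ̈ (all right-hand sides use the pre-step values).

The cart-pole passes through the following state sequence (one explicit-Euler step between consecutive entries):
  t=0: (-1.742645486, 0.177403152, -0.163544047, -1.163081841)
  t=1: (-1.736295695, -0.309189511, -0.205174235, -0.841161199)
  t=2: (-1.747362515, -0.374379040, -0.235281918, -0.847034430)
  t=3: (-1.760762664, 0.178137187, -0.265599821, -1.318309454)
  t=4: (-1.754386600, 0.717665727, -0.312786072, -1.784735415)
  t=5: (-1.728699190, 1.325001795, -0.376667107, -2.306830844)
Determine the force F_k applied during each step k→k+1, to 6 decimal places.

step 0→1:
  ẍ = (ẋ'−ẋ)/dt = (-0.309189511−0.177403152)/0.035793 = -13.594632
  θ̈ = (θ̇'−θ̇)/dt = (-0.841161199−-1.163081841)/0.035793 = 8.993955
  sinθ=-0.162816, cosθ=0.986656
  F = (M+m)·ẍ + m·l·cosθ·θ̈ − m·l·sinθ·θ̇² = -15.550369 + 3.463226 − -0.085957 = -12.001186
step 1→2:
  ẍ = (ẋ'−ẋ)/dt = (-0.374379040−-0.309189511)/0.035793 = -1.821293
  θ̈ = (θ̇'−θ̇)/dt = (-0.847034430−-0.841161199)/0.035793 = -0.164089
  sinθ=-0.203738, cosθ=0.979026
  F = (M+m)·ẍ + m·l·cosθ·θ̈ − m·l·sinθ·θ̇² = -2.083306 + -0.062696 − -0.056259 = -2.089742
step 2→3:
  ẍ = (ẋ'−ẋ)/dt = (0.178137187−-0.374379040)/0.035793 = 15.436432
  θ̈ = (θ̇'−θ̇)/dt = (-1.318309454−-0.847034430)/0.035793 = -13.166681
  sinθ=-0.233117, cosθ=0.972449
  F = (M+m)·ẍ + m·l·cosθ·θ̈ − m·l·sinθ·θ̇² = 17.657133 + -4.996975 − -0.065274 = 12.725432
step 3→4:
  ẍ = (ẋ'−ẋ)/dt = (0.717665727−0.178137187)/0.035793 = 15.073577
  θ̈ = (θ̇'−θ̇)/dt = (-1.784735415−-1.318309454)/0.035793 = -13.031206
  sinθ=-0.262488, cosθ=0.964935
  F = (M+m)·ẍ + m·l·cosθ·θ̈ − m·l·sinθ·θ̇² = 17.242077 + -4.907349 − -0.178036 = 12.512764
step 4→5:
  ẍ = (ẋ'−ẋ)/dt = (1.325001795−0.717665727)/0.035793 = 16.968012
  θ̈ = (θ̇'−θ̇)/dt = (-2.306830844−-1.784735415)/0.035793 = -14.586523
  sinθ=-0.307711, cosθ=0.951480
  F = (M+m)·ẍ + m·l·cosθ·θ̈ − m·l·sinθ·θ̇² = 19.409048 + -5.416461 − -0.382520 = 14.375107

F_0 = -12.001186 N
F_1 = -2.089742 N
F_2 = 12.725432 N
F_3 = 12.512764 N
F_4 = 14.375107 N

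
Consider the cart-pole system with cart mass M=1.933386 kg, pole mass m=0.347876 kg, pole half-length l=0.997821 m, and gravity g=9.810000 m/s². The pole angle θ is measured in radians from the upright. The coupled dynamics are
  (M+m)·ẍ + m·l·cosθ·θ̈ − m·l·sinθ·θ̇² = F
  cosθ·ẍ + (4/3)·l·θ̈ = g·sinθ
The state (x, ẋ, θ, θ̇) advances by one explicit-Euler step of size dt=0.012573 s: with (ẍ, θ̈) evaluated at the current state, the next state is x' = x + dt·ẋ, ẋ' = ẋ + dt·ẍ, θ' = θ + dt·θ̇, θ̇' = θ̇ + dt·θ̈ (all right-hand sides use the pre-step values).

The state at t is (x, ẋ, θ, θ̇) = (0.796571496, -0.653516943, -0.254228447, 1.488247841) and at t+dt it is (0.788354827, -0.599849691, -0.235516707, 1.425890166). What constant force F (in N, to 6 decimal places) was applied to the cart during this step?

F = 8.264569 N

ẍ = (ẋ'−ẋ)/dt = (-0.599849691−-0.653516943)/0.012573 = 4.268452
θ̈ = (θ̇'−θ̇)/dt = (1.425890166−1.488247841)/0.012573 = -4.959650
sinθ=-0.251499, cosθ=0.967858
F = (M+m)·ẍ + m·l·cosθ·θ̈ − m·l·sinθ·θ̇² = 9.737458 + -1.666248 − -0.193359 = 8.264569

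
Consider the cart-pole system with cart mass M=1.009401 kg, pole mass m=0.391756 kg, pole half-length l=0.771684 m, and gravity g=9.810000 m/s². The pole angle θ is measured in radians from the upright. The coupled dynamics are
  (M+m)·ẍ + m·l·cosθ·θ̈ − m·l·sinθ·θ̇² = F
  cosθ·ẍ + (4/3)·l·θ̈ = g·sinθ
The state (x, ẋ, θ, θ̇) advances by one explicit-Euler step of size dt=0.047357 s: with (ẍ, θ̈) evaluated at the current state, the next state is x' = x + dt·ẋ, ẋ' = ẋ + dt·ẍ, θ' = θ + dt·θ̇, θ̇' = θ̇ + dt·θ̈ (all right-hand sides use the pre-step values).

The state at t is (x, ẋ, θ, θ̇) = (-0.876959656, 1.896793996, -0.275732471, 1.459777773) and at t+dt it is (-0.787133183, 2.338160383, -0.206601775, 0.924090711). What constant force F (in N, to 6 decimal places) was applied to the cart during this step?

F = 9.943666 N

ẍ = (ẋ'−ẋ)/dt = (2.338160383−1.896793996)/0.047357 = 9.319982
θ̈ = (θ̇'−θ̇)/dt = (0.924090711−1.459777773)/0.047357 = -11.311676
sinθ=-0.272252, cosθ=0.962226
F = (M+m)·ẍ + m·l·cosθ·θ̈ − m·l·sinθ·θ̇² = 13.058758 + -3.290480 − -0.175388 = 9.943666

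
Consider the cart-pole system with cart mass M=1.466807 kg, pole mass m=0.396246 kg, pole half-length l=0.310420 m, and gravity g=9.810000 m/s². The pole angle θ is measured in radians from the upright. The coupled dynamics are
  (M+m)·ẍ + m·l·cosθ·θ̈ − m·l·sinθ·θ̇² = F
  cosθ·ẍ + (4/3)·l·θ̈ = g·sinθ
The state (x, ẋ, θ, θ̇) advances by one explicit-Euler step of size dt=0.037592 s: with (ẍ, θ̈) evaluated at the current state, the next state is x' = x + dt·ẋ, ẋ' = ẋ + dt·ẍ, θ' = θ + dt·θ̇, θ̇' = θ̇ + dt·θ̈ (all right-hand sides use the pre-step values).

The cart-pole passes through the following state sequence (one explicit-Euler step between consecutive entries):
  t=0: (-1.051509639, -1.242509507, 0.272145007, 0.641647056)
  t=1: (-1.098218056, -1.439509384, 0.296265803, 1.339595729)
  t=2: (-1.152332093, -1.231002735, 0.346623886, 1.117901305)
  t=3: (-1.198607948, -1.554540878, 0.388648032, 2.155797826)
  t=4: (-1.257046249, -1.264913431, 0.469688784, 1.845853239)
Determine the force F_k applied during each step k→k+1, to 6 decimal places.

F_0 = -7.577222 N
F_1 = 9.575320 N
F_2 = -12.892652 N
F_3 = 13.198747 N

step 0→1:
  ẍ = (ẋ'−ẋ)/dt = (-1.439509384−-1.242509507)/0.037592 = -5.240473
  θ̈ = (θ̇'−θ̇)/dt = (1.339595729−0.641647056)/0.037592 = 18.566415
  sinθ=0.268798, cosθ=0.963197
  F = (M+m)·ẍ + m·l·cosθ·θ̈ − m·l·sinθ·θ̇² = -9.763280 + 2.199670 − 0.013612 = -7.577222
step 1→2:
  ẍ = (ẋ'−ẋ)/dt = (-1.231002735−-1.439509384)/0.037592 = 5.546570
  θ̈ = (θ̇'−θ̇)/dt = (1.117901305−1.339595729)/0.037592 = -5.897383
  sinθ=0.291951, cosθ=0.956433
  F = (M+m)·ẍ + m·l·cosθ·θ̈ − m·l·sinθ·θ̇² = 10.333553 + -0.693791 − 0.064442 = 9.575320
step 2→3:
  ẍ = (ẋ'−ẋ)/dt = (-1.554540878−-1.231002735)/0.037592 = -8.606569
  θ̈ = (θ̇'−θ̇)/dt = (2.155797826−1.117901305)/0.037592 = 27.609505
  sinθ=0.339724, cosθ=0.940525
  F = (M+m)·ẍ + m·l·cosθ·θ̈ − m·l·sinθ·θ̇² = -16.034494 + 3.194064 − 0.052221 = -12.892652
step 3→4:
  ẍ = (ẋ'−ẋ)/dt = (-1.264913431−-1.554540878)/0.037592 = 7.704497
  θ̈ = (θ̇'−θ̇)/dt = (1.845853239−2.155797826)/0.037592 = -8.244961
  sinθ=0.378938, cosθ=0.925422
  F = (M+m)·ẍ + m·l·cosθ·θ̈ − m·l·sinθ·θ̇² = 14.353886 + -0.938519 − 0.216620 = 13.198747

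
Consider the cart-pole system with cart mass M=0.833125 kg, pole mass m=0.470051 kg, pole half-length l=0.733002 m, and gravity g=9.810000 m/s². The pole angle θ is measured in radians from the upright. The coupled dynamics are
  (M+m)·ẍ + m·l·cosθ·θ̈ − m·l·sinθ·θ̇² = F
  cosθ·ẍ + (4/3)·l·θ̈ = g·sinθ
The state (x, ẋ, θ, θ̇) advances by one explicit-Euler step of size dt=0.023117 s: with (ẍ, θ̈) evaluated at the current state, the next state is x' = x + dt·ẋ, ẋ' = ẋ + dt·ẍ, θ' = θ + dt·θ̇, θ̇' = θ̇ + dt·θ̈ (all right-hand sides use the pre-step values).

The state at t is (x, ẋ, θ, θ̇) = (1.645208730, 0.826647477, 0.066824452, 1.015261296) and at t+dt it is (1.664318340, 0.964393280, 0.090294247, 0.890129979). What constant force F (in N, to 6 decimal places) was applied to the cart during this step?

ẍ = (ẋ'−ẋ)/dt = (0.964393280−0.826647477)/0.023117 = 5.958637
θ̈ = (θ̇'−θ̇)/dt = (0.890129979−1.015261296)/0.023117 = -5.412957
sinθ=0.066775, cosθ=0.997768
F = (M+m)·ẍ + m·l·cosθ·θ̈ − m·l·sinθ·θ̇² = 7.765152 + -1.860863 − 0.023715 = 5.880575

F = 5.880575 N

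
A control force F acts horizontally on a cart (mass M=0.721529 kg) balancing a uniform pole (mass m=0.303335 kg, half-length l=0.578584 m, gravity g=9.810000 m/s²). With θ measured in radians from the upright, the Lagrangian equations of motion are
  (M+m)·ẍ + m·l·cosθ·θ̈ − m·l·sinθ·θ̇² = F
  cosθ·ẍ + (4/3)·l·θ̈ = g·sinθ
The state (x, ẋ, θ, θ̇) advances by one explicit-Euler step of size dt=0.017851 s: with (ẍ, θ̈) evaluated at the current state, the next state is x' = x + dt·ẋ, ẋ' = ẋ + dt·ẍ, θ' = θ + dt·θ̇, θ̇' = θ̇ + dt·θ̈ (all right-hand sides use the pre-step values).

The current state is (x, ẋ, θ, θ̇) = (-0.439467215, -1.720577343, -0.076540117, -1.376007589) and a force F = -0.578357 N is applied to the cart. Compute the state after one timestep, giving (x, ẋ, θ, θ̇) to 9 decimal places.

sinθ=-0.076465405, cosθ=0.997072235
temp = (F + m·l·θ̇²·sinθ)/(M+m) = (-0.578357 + -0.025409469)/1.024864 = -0.589118624
θ̈ = (g·sinθ − cosθ·temp)/(l·(4/3 − m·cos²θ/(M+m))) = -0.270678444
ẍ = temp − m·l·θ̈·cosθ/(M+m) = -0.542901491
Euler: x'=-0.439467215+0.017851·-1.720577343=-0.470181241, ẋ'=-1.720577343+0.017851·-0.542901491=-1.730268678
       θ'=-0.076540117+0.017851·-1.376007589=-0.101103228, θ̇'=-1.376007589+0.017851·-0.270678444=-1.380839470

(-0.470181241, -1.730268678, -0.101103228, -1.380839470)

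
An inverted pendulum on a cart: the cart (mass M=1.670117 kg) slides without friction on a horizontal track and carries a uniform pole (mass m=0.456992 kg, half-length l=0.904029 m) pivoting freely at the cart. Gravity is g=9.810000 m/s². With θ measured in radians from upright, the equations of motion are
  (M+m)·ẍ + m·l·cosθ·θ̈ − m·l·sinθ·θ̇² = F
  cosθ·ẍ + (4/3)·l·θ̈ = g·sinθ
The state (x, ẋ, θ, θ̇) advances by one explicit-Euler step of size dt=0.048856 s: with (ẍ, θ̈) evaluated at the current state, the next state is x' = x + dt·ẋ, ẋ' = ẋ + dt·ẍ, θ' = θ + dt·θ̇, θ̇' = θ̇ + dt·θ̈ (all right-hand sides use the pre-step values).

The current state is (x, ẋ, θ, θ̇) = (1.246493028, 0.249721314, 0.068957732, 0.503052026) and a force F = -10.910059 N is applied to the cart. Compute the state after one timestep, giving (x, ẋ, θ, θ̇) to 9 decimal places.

sinθ=0.068903094, cosθ=0.997623358
temp = (F + m·l·θ̇²·sinθ)/(M+m) = (-10.910059 + 0.007203698)/2.127109 = -5.125668361
θ̈ = (g·sinθ − cosθ·temp)/(l·(4/3 − m·cos²θ/(M+m))) = 5.720376018
ẍ = temp − m·l·θ̈·cosθ/(M+m) = -6.234057855
Euler: x'=1.246493028+0.048856·0.249721314=1.258693413, ẋ'=0.249721314+0.048856·-6.234057855=-0.054849817
       θ'=0.068957732+0.048856·0.503052026=0.093534842, θ̇'=0.503052026+0.048856·5.720376018=0.782526717

(1.258693413, -0.054849817, 0.093534842, 0.782526717)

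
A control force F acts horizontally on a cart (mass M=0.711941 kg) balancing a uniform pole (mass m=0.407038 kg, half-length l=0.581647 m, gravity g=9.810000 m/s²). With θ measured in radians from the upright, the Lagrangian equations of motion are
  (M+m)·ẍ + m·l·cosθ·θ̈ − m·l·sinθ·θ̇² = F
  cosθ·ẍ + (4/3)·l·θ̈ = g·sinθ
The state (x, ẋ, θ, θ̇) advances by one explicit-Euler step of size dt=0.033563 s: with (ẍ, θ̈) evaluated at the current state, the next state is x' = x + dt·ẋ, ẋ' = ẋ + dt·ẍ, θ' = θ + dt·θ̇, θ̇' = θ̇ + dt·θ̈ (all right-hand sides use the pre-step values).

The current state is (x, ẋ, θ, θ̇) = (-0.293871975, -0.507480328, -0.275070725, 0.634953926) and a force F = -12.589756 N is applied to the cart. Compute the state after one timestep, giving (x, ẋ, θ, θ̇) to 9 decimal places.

sinθ=-0.271615004, cosθ=0.962405990
temp = (F + m·l·θ̇²·sinθ)/(M+m) = (-12.589756 + -0.025925828)/1.118979 = -11.274279345
θ̈ = (g·sinθ − cosθ·temp)/(l·(4/3 − m·cos²θ/(M+m))) = 14.124331154
ẍ = temp − m·l·θ̈·cosθ/(M+m) = -14.150344502
Euler: x'=-0.293871975+0.033563·-0.507480328=-0.310904537, ẋ'=-0.507480328+0.033563·-14.150344502=-0.982408341
       θ'=-0.275070725+0.033563·0.634953926=-0.253759766, θ̇'=0.634953926+0.033563·14.124331154=1.109008853

(-0.310904537, -0.982408341, -0.253759766, 1.109008853)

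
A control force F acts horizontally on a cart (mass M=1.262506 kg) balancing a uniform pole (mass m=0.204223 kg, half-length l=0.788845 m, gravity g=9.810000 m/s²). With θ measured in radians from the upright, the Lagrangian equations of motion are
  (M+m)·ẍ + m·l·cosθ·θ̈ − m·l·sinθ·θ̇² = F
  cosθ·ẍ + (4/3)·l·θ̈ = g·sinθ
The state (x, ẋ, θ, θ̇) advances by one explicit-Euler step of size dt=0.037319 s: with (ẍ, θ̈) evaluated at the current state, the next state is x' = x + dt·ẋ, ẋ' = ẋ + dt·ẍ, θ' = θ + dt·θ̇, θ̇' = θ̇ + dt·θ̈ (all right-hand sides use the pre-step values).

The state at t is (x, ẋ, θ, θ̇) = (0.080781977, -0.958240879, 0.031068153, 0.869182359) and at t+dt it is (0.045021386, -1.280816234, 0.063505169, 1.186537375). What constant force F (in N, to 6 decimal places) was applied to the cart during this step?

ẍ = (ẋ'−ẋ)/dt = (-1.280816234−-0.958240879)/0.037319 = -8.643730
θ̈ = (θ̇'−θ̇)/dt = (1.186537375−0.869182359)/0.037319 = 8.503846
sinθ=0.031063, cosθ=0.999517
F = (M+m)·ẍ + m·l·cosθ·θ̈ − m·l·sinθ·θ̇² = -12.678009 + 1.369311 − 0.003781 = -11.312479

F = -11.312479 N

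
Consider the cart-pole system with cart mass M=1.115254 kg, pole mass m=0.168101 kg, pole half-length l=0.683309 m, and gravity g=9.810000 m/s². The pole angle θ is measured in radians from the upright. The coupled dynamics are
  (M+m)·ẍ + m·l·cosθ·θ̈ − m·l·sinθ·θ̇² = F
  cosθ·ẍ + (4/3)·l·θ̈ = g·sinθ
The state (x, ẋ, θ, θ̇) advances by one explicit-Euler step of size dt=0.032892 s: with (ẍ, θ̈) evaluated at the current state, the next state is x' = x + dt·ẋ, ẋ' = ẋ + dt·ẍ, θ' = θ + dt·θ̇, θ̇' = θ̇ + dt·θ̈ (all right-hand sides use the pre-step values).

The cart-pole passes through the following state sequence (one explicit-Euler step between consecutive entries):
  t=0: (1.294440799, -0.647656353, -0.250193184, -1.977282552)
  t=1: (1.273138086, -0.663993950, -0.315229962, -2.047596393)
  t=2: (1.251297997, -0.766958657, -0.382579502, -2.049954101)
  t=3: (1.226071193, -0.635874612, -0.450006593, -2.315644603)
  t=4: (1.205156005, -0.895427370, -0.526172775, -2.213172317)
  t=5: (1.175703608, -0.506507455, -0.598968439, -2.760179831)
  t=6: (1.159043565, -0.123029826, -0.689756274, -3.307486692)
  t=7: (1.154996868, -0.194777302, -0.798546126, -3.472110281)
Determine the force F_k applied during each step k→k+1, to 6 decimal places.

F_0 = -0.764163 N
F_1 = -3.875917 N
F_2 = 4.433974 N
F_3 = -9.536894 N
F_4 = 13.805284 N
F_5 = 13.877043 N
F_6 = -2.443252 N

step 0→1:
  ẍ = (ẋ'−ẋ)/dt = (-0.663993950−-0.647656353)/0.032892 = -0.496704
  θ̈ = (θ̇'−θ̇)/dt = (-2.047596393−-1.977282552)/0.032892 = -2.137719
  sinθ=-0.247591, cosθ=0.968865
  F = (M+m)·ẍ + m·l·cosθ·θ̈ − m·l·sinθ·θ̇² = -0.637448 + -0.237904 − -0.111189 = -0.764163
step 1→2:
  ẍ = (ẋ'−ẋ)/dt = (-0.766958657−-0.663993950)/0.032892 = -3.130388
  θ̈ = (θ̇'−θ̇)/dt = (-2.049954101−-2.047596393)/0.032892 = -0.071680
  sinθ=-0.310035, cosθ=0.950725
  F = (M+m)·ẍ + m·l·cosθ·θ̈ − m·l·sinθ·θ̇² = -4.017399 + -0.007828 − -0.149309 = -3.875917
step 2→3:
  ẍ = (ẋ'−ẋ)/dt = (-0.635874612−-0.766958657)/0.032892 = 3.985287
  θ̈ = (θ̇'−θ̇)/dt = (-2.315644603−-2.049954101)/0.032892 = -8.077663
  sinθ=-0.373315, cosθ=0.927705
  F = (M+m)·ẍ + m·l·cosθ·θ̈ − m·l·sinθ·θ̇² = 5.114537 + -0.860762 − -0.180198 = 4.433974
step 3→4:
  ẍ = (ẋ'−ẋ)/dt = (-0.895427370−-0.635874612)/0.032892 = -7.891060
  θ̈ = (θ̇'−θ̇)/dt = (-2.213172317−-2.315644603)/0.032892 = 3.115417
  sinθ=-0.434971, cosθ=0.900444
  F = (M+m)·ẍ + m·l·cosθ·θ̈ − m·l·sinθ·θ̇² = -10.127032 + 0.322226 − -0.267912 = -9.536894
step 4→5:
  ẍ = (ẋ'−ẋ)/dt = (-0.506507455−-0.895427370)/0.032892 = 11.824149
  θ̈ = (θ̇'−θ̇)/dt = (-2.760179831−-2.213172317)/0.032892 = -16.630412
  sinθ=-0.502227, cosθ=0.864736
  F = (M+m)·ẍ + m·l·cosθ·θ̈ − m·l·sinθ·θ̇² = 15.174581 + -1.651862 − -0.282565 = 13.805284
step 5→6:
  ẍ = (ẋ'−ẋ)/dt = (-0.123029826−-0.506507455)/0.032892 = 11.658690
  θ̈ = (θ̇'−θ̇)/dt = (-3.307486692−-2.760179831)/0.032892 = -16.639513
  sinθ=-0.563791, cosθ=0.825918
  F = (M+m)·ẍ + m·l·cosθ·θ̈ − m·l·sinθ·θ̇² = 14.962238 + -1.578573 − -0.493378 = 13.877043
step 6→7:
  ẍ = (ẋ'−ẋ)/dt = (-0.194777302−-0.123029826)/0.032892 = -2.181305
  θ̈ = (θ̇'−θ̇)/dt = (-3.472110281−-3.307486692)/0.032892 = -5.004974
  sinθ=-0.636349, cosθ=0.771401
  F = (M+m)·ẍ + m·l·cosθ·θ̈ − m·l·sinθ·θ̇² = -2.799388 + -0.443475 − -0.799612 = -2.443252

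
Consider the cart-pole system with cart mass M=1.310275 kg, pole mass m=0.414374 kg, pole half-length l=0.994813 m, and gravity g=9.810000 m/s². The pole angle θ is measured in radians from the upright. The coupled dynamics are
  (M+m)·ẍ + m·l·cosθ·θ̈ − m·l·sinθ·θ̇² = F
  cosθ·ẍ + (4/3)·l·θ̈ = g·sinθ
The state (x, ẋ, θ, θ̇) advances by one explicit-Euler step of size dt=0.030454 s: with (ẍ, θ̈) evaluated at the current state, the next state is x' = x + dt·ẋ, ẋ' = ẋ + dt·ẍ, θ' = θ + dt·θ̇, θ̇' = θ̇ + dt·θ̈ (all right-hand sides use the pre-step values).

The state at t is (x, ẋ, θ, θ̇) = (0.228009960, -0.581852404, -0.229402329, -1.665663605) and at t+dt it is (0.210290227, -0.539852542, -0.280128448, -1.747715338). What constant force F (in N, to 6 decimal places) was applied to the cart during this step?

ẍ = (ẋ'−ẋ)/dt = (-0.539852542−-0.581852404)/0.030454 = 1.379125
θ̈ = (θ̇'−θ̇)/dt = (-1.747715338−-1.665663605)/0.030454 = -2.694284
sinθ=-0.227396, cosθ=0.973802
F = (M+m)·ẍ + m·l·cosθ·θ̈ − m·l·sinθ·θ̇² = 2.378506 + -1.081554 − -0.260070 = 1.557022

F = 1.557022 N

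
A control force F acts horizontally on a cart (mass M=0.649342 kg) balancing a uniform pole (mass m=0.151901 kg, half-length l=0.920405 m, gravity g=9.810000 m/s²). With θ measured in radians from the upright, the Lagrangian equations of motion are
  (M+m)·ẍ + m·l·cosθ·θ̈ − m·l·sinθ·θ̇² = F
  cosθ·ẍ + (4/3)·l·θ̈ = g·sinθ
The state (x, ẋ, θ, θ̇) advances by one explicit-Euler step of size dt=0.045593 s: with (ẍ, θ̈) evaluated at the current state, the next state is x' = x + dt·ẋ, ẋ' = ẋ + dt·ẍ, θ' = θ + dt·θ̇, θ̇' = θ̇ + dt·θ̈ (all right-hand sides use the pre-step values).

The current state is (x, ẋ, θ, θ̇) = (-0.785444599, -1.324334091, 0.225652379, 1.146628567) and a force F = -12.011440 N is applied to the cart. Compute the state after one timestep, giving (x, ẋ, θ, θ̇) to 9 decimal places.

(-0.845824963, -2.127880765, 0.277930615, 1.866350894)

sinθ=0.223742250, cosθ=0.974648350
temp = (F + m·l·θ̇²·sinθ)/(M+m) = (-12.011440 + 0.041127576)/0.801243 = -14.939678005
θ̈ = (g·sinθ − cosθ·temp)/(l·(4/3 − m·cos²θ/(M+m))) = 15.785807628
ẍ = temp − m·l·θ̈·cosθ/(M+m) = -17.624343071
Euler: x'=-0.785444599+0.045593·-1.324334091=-0.845824963, ẋ'=-1.324334091+0.045593·-17.624343071=-2.127880765
       θ'=0.225652379+0.045593·1.146628567=0.277930615, θ̇'=1.146628567+0.045593·15.785807628=1.866350894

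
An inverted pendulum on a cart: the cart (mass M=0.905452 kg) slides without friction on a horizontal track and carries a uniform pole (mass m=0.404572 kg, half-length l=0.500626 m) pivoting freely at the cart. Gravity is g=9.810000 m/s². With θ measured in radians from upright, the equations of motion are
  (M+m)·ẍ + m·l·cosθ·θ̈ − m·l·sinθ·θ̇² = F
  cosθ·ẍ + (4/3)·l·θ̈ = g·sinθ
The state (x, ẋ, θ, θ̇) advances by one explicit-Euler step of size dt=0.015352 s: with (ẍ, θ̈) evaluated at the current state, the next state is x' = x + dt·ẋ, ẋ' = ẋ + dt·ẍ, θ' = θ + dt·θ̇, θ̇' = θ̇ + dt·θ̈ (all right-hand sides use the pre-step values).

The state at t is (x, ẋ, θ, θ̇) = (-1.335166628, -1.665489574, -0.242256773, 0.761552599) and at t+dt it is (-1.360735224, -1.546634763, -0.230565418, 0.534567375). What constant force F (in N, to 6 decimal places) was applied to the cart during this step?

F = 7.263178 N

ẍ = (ẋ'−ẋ)/dt = (-1.546634763−-1.665489574)/0.015352 = 7.741976
θ̈ = (θ̇'−θ̇)/dt = (0.534567375−0.761552599)/0.015352 = -14.785385
sinθ=-0.239894, cosθ=0.970799
F = (M+m)·ẍ + m·l·cosθ·θ̈ − m·l·sinθ·θ̇² = 10.142174 + -2.907175 − -0.028179 = 7.263178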